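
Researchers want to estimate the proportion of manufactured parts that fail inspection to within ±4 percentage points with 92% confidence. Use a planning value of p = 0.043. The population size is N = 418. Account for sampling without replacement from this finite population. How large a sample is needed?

n = 67

For a proportion with margin E = 0.04 at 92% confidence, z = 1.751.
n = p̂(1−p̂)(z/E)² = 0.043 × 0.957 × (1.751/0.04)² = 78.86 — call this n₀.
Finite-population correction with N = 418: n = n₀ / (1 + (n₀−1)/N) = 78.86 / 1.186 = 66.49
Round up: n = 67.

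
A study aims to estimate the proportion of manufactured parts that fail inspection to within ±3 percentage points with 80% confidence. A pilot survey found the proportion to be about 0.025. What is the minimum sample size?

45

For a proportion with margin E = 0.03 at 80% confidence, z = 1.282.
n = p̂(1−p̂)(z/E)² = 0.025 × 0.975 × (1.282/0.03)² = 44.51
Round up: n = 45.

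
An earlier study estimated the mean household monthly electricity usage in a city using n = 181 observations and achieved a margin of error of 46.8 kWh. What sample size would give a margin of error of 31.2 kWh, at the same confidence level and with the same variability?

Margin of error scales as 1/√n, so n₂ = n₁·(E₁/E₂)².
n₂ = 181 × (46.8/31.2)² = 181 × 2.25 = 407.25
Round up: n₂ = 408.

408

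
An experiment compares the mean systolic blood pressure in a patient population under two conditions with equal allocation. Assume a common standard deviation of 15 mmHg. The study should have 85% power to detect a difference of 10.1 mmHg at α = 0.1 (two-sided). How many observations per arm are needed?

32 per group

For two equal groups, n per group = 2·((z_{α/2} + z_β)·σ/δ)².
z_{α/2} = 1.645; z_β = 1.036 (power 85%).
n = 2 × (2.681 × 15 / 10.1)² = 2 × 15.85 = 31.70
Round up: n = 32 per group.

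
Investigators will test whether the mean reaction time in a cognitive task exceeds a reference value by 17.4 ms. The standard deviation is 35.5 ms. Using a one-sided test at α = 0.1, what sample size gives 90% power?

For a one-sample z-test, n = ((z_α + z_β)·σ/δ)².
z_α = 1.282 (one-sided α = 0.1); z_β = 1.282 (power 90% → β = 0.1).
n = (2.564 × 35.5 / 17.4)² = 27.36
Round up: n = 28.

n = 28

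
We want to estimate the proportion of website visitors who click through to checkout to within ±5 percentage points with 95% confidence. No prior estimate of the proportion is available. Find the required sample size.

For a proportion with margin E = 0.05 at 95% confidence, z = 1.960.
With no prior estimate, use p = 0.5, which maximizes p(1−p) at 0.25.
n = 0.25 × (z/E)² = 0.25 × (1.960/0.05)² = 384.16
Round up: n = 385.

n = 385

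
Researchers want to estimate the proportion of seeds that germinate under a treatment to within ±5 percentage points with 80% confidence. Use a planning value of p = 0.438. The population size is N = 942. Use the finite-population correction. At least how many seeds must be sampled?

139

For a proportion with margin E = 0.05 at 80% confidence, z = 1.282.
n = p̂(1−p̂)(z/E)² = 0.438 × 0.562 × (1.282/0.05)² = 161.83 — call this n₀.
Finite-population correction with N = 942: n = n₀ / (1 + (n₀−1)/N) = 161.83 / 1.171 = 138.20
Round up: n = 139.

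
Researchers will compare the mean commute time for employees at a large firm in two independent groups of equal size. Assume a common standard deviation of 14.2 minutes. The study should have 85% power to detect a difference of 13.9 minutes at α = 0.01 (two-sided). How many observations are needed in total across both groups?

56 total

For two equal groups, n per group = 2·((z_{α/2} + z_β)·σ/δ)².
z_{α/2} = 2.576; z_β = 1.036 (power 85%).
n = 2 × (3.612 × 14.2 / 13.9)² = 2 × 13.62 = 27.24
Round up: n = 28 per group.
Total across both groups: 2 × 28 = 56.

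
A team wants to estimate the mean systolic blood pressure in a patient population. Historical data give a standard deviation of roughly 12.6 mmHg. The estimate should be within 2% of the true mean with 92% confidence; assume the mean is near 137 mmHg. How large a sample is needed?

For a mean, the margin of error is E = z·σ/√n, so n = (zσ/E)².
At 92% confidence, z = 1.751.
E = 2% of 137 = 2.74 mmHg.
n = (1.751 × 12.6 / 2.74)² = 64.84
Round up: n = 65.

65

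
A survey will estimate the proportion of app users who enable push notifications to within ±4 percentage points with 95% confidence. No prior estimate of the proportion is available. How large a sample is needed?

For a proportion with margin E = 0.04 at 95% confidence, z = 1.960.
With no prior estimate, use p = 0.5, which maximizes p(1−p) at 0.25.
n = 0.25 × (z/E)² = 0.25 × (1.960/0.04)² = 600.25
Round up: n = 601.

n = 601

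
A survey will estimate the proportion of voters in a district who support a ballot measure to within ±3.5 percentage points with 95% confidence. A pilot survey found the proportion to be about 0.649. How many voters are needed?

For a proportion with margin E = 0.035 at 95% confidence, z = 1.960.
n = p̂(1−p̂)(z/E)² = 0.649 × 0.351 × (1.960/0.035)² = 714.38
Round up: n = 715.

n = 715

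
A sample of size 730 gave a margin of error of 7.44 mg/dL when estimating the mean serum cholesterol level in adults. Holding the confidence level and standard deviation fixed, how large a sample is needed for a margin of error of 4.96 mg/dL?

1643

Margin of error scales as 1/√n, so n₂ = n₁·(E₁/E₂)².
n₂ = 730 × (7.44/4.96)² = 730 × 2.25 = 1642.50
Round up: n₂ = 1643.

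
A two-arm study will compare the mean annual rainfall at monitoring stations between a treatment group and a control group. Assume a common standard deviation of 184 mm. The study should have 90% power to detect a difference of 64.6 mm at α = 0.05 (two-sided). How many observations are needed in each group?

171 per group

For two equal groups, n per group = 2·((z_{α/2} + z_β)·σ/δ)².
z_{α/2} = 1.960; z_β = 1.282 (power 90%).
n = 2 × (3.242 × 184 / 64.6)² = 2 × 85.27 = 170.54
Round up: n = 171 per group.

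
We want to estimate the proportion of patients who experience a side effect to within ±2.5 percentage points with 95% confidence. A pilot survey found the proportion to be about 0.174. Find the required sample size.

884

For a proportion with margin E = 0.025 at 95% confidence, z = 1.960.
n = p̂(1−p̂)(z/E)² = 0.174 × 0.826 × (1.960/0.025)² = 883.41
Round up: n = 884.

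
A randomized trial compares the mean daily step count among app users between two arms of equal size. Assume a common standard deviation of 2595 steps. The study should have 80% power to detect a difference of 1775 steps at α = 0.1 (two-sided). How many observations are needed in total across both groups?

54 total

For two equal groups, n per group = 2·((z_{α/2} + z_β)·σ/δ)².
z_{α/2} = 1.645; z_β = 0.842 (power 80%).
n = 2 × (2.487 × 2595 / 1775)² = 2 × 13.22 = 26.44
Round up: n = 27 per group.
Total across both groups: 2 × 27 = 54.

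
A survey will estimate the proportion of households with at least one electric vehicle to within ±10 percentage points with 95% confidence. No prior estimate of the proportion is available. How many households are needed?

For a proportion with margin E = 0.1 at 95% confidence, z = 1.960.
With no prior estimate, use p = 0.5, which maximizes p(1−p) at 0.25.
n = 0.25 × (z/E)² = 0.25 × (1.960/0.1)² = 96.04
Round up: n = 97.

97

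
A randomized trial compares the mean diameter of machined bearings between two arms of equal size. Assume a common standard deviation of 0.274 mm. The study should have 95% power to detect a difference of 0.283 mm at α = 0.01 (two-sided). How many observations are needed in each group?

34 per group

For two equal groups, n per group = 2·((z_{α/2} + z_β)·σ/δ)².
z_{α/2} = 2.576; z_β = 1.645 (power 95%).
n = 2 × (4.221 × 0.274 / 0.283)² = 2 × 16.70 = 33.40
Round up: n = 34 per group.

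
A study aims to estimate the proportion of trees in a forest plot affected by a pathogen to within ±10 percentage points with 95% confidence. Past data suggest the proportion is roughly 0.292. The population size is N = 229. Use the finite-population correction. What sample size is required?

n = 60

For a proportion with margin E = 0.1 at 95% confidence, z = 1.960.
n = p̂(1−p̂)(z/E)² = 0.292 × 0.708 × (1.960/0.1)² = 79.42 — call this n₀.
Finite-population correction with N = 229: n = n₀ / (1 + (n₀−1)/N) = 79.42 / 1.342 = 59.18
Round up: n = 60.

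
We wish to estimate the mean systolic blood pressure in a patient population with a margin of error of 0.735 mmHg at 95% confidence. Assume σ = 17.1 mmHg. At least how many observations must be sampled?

2080

For a mean, the margin of error is E = z·σ/√n, so n = (zσ/E)².
At 95% confidence, z = 1.960.
n = (1.960 × 17.1 / 0.735)² = 2079.36
Round up: n = 2080.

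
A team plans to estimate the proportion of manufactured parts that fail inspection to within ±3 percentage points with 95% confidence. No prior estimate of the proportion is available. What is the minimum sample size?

For a proportion with margin E = 0.03 at 95% confidence, z = 1.960.
With no prior estimate, use p = 0.5, which maximizes p(1−p) at 0.25.
n = 0.25 × (z/E)² = 0.25 × (1.960/0.03)² = 1067.11
Round up: n = 1068.

n = 1068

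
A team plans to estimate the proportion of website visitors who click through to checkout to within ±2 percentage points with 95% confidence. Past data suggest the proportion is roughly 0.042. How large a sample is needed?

n = 387

For a proportion with margin E = 0.02 at 95% confidence, z = 1.960.
n = p̂(1−p̂)(z/E)² = 0.042 × 0.958 × (1.960/0.02)² = 386.43
Round up: n = 387.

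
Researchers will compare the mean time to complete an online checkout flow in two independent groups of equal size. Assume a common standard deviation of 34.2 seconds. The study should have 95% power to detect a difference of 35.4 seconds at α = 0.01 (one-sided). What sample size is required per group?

For two equal groups, n per group = 2·((z_α + z_β)·σ/δ)².
z_α = 2.326; z_β = 1.645 (power 95%).
n = 2 × (3.971 × 34.2 / 35.4)² = 2 × 14.72 = 29.44
Round up: n = 30 per group.

30 per group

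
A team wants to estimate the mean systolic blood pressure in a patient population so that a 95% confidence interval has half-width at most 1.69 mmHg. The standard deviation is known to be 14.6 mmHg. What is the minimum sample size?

For a mean, the margin of error is E = z·σ/√n, so n = (zσ/E)².
At 95% confidence, z = 1.960.
n = (1.960 × 14.6 / 1.69)² = 286.71
Round up: n = 287.

n = 287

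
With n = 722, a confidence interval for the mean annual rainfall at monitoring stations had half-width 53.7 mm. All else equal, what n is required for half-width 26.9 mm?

Margin of error scales as 1/√n, so n₂ = n₁·(E₁/E₂)².
n₂ = 722 × (53.7/26.9)² = 722 × 3.985 = 2877.17
Round up: n₂ = 2878.

2878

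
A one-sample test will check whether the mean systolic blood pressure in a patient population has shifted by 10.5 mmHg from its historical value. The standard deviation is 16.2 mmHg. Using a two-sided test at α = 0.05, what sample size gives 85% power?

22

For a one-sample z-test, n = ((z_{α/2} + z_β)·σ/δ)².
z_{α/2} = 1.960 (two-sided α = 0.05); z_β = 1.036 (power 85% → β = 0.15).
n = (2.996 × 16.2 / 10.5)² = 21.37
Round up: n = 22.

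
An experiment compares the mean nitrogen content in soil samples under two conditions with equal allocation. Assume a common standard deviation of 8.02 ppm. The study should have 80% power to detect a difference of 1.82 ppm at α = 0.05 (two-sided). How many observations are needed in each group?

For two equal groups, n per group = 2·((z_{α/2} + z_β)·σ/δ)².
z_{α/2} = 1.960; z_β = 0.842 (power 80%).
n = 2 × (2.802 × 8.02 / 1.82)² = 2 × 152.46 = 304.92
Round up: n = 305 per group.

305 per group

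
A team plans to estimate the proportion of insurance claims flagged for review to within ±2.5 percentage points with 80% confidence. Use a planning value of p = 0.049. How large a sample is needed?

For a proportion with margin E = 0.025 at 80% confidence, z = 1.282.
n = p̂(1−p̂)(z/E)² = 0.049 × 0.951 × (1.282/0.025)² = 122.54
Round up: n = 123.

n = 123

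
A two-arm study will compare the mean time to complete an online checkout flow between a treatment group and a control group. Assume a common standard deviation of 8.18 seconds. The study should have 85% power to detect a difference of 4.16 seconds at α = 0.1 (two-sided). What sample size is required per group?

56 per group

For two equal groups, n per group = 2·((z_{α/2} + z_β)·σ/δ)².
z_{α/2} = 1.645; z_β = 1.036 (power 85%).
n = 2 × (2.681 × 8.18 / 4.16)² = 2 × 27.79 = 55.58
Round up: n = 56 per group.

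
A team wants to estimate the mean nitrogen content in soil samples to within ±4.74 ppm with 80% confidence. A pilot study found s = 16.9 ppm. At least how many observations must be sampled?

21

For a mean, the margin of error is E = z·σ/√n, so n = (zσ/E)².
At 80% confidence, z = 1.282.
n = (1.282 × 16.9 / 4.74)² = 20.89
Round up: n = 21.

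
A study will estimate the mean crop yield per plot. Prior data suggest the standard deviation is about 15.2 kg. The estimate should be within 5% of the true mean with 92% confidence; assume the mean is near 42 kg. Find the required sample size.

161

For a mean, the margin of error is E = z·σ/√n, so n = (zσ/E)².
At 92% confidence, z = 1.751.
E = 5% of 42 = 2.1 kg.
n = (1.751 × 15.2 / 2.1)² = 160.63
Round up: n = 161.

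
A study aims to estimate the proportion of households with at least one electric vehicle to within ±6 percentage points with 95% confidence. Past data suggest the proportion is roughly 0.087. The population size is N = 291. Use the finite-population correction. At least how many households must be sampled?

For a proportion with margin E = 0.06 at 95% confidence, z = 1.960.
n = p̂(1−p̂)(z/E)² = 0.087 × 0.913 × (1.960/0.06)² = 84.76 — call this n₀.
Finite-population correction with N = 291: n = n₀ / (1 + (n₀−1)/N) = 84.76 / 1.288 = 65.81
Round up: n = 66.

n = 66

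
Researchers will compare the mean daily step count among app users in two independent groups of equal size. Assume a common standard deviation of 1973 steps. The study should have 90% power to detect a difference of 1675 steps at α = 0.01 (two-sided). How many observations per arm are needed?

42 per group

For two equal groups, n per group = 2·((z_{α/2} + z_β)·σ/δ)².
z_{α/2} = 2.576; z_β = 1.282 (power 90%).
n = 2 × (3.858 × 1973 / 1675)² = 2 × 20.65 = 41.30
Round up: n = 42 per group.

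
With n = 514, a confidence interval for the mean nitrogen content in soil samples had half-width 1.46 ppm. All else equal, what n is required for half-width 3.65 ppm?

83

Margin of error scales as 1/√n, so n₂ = n₁·(E₁/E₂)².
n₂ = 514 × (1.46/3.65)² = 514 × 0.16 = 82.24
Round up: n₂ = 83.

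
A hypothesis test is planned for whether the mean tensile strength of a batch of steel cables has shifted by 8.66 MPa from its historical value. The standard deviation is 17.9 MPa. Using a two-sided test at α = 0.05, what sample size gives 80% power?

34

For a one-sample z-test, n = ((z_{α/2} + z_β)·σ/δ)².
z_{α/2} = 1.960 (two-sided α = 0.05); z_β = 0.842 (power 80% → β = 0.2).
n = (2.802 × 17.9 / 8.66)² = 33.54
Round up: n = 34.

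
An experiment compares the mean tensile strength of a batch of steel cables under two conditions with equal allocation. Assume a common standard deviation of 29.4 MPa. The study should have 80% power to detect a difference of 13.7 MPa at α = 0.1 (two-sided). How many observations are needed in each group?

57 per group

For two equal groups, n per group = 2·((z_{α/2} + z_β)·σ/δ)².
z_{α/2} = 1.645; z_β = 0.842 (power 80%).
n = 2 × (2.487 × 29.4 / 13.7)² = 2 × 28.48 = 56.96
Round up: n = 57 per group.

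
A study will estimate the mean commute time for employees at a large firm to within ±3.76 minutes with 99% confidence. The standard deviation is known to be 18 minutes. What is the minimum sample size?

153

For a mean, the margin of error is E = z·σ/√n, so n = (zσ/E)².
At 99% confidence, z = 2.576.
n = (2.576 × 18 / 3.76)² = 152.08
Round up: n = 153.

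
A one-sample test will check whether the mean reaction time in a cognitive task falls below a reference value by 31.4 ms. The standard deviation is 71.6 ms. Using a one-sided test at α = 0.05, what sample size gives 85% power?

38

For a one-sample z-test, n = ((z_α + z_β)·σ/δ)².
z_α = 1.645 (one-sided α = 0.05); z_β = 1.036 (power 85% → β = 0.15).
n = (2.681 × 71.6 / 31.4)² = 37.37
Round up: n = 38.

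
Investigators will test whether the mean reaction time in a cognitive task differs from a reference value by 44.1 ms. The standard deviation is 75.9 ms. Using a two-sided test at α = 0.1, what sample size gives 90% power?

For a one-sample z-test, n = ((z_{α/2} + z_β)·σ/δ)².
z_{α/2} = 1.645 (two-sided α = 0.1); z_β = 1.282 (power 90% → β = 0.1).
n = (2.927 × 75.9 / 44.1)² = 25.38
Round up: n = 26.

26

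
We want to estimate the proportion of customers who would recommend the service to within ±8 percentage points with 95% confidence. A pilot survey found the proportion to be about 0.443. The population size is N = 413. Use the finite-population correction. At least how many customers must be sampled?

110

For a proportion with margin E = 0.08 at 95% confidence, z = 1.960.
n = p̂(1−p̂)(z/E)² = 0.443 × 0.557 × (1.960/0.08)² = 148.11 — call this n₀.
Finite-population correction with N = 413: n = n₀ / (1 + (n₀−1)/N) = 148.11 / 1.356 = 109.23
Round up: n = 110.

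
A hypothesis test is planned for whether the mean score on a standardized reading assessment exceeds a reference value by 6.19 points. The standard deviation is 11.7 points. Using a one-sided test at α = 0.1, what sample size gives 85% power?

n = 20

For a one-sample z-test, n = ((z_α + z_β)·σ/δ)².
z_α = 1.282 (one-sided α = 0.1); z_β = 1.036 (power 85% → β = 0.15).
n = (2.318 × 11.7 / 6.19)² = 19.20
Round up: n = 20.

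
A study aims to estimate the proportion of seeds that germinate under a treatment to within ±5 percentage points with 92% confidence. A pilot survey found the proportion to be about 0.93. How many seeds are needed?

For a proportion with margin E = 0.05 at 92% confidence, z = 1.751.
n = p̂(1−p̂)(z/E)² = 0.93 × 0.07 × (1.751/0.05)² = 79.84
Round up: n = 80.

80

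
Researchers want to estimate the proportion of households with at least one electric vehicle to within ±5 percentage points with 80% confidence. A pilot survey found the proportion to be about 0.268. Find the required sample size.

n = 129

For a proportion with margin E = 0.05 at 80% confidence, z = 1.282.
n = p̂(1−p̂)(z/E)² = 0.268 × 0.732 × (1.282/0.05)² = 128.97
Round up: n = 129.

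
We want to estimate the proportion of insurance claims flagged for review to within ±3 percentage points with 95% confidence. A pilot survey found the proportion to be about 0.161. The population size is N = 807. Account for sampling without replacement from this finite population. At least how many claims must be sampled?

For a proportion with margin E = 0.03 at 95% confidence, z = 1.960.
n = p̂(1−p̂)(z/E)² = 0.161 × 0.839 × (1.960/0.03)² = 576.58 — call this n₀.
Finite-population correction with N = 807: n = n₀ / (1 + (n₀−1)/N) = 576.58 / 1.713 = 336.59
Round up: n = 337.

337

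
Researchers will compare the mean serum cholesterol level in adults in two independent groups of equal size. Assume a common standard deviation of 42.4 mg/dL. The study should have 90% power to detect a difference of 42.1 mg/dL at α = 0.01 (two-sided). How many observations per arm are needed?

For two equal groups, n per group = 2·((z_{α/2} + z_β)·σ/δ)².
z_{α/2} = 2.576; z_β = 1.282 (power 90%).
n = 2 × (3.858 × 42.4 / 42.1)² = 2 × 15.10 = 30.20
Round up: n = 31 per group.

31 per group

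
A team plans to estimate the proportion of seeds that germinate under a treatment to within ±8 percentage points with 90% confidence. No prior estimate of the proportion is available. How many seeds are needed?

For a proportion with margin E = 0.08 at 90% confidence, z = 1.645.
With no prior estimate, use p = 0.5, which maximizes p(1−p) at 0.25.
n = 0.25 × (z/E)² = 0.25 × (1.645/0.08)² = 105.70
Round up: n = 106.

n = 106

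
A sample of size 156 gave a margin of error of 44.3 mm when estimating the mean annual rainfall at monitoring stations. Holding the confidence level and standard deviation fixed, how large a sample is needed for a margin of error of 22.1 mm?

Margin of error scales as 1/√n, so n₂ = n₁·(E₁/E₂)².
n₂ = 156 × (44.3/22.1)² = 156 × 4.018 = 626.81
Round up: n₂ = 627.

627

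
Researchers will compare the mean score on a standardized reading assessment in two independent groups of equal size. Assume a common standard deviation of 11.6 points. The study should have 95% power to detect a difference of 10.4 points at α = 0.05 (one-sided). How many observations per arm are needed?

27 per group

For two equal groups, n per group = 2·((z_α + z_β)·σ/δ)².
z_α = 1.645; z_β = 1.645 (power 95%).
n = 2 × (3.290 × 11.6 / 10.4)² = 2 × 13.47 = 26.94
Round up: n = 27 per group.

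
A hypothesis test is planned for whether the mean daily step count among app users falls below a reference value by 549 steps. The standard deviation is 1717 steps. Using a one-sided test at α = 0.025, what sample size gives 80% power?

For a one-sample z-test, n = ((z_α + z_β)·σ/δ)².
z_α = 1.960 (one-sided α = 0.025); z_β = 0.842 (power 80% → β = 0.2).
n = (2.802 × 1717 / 549)² = 76.79
Round up: n = 77.

n = 77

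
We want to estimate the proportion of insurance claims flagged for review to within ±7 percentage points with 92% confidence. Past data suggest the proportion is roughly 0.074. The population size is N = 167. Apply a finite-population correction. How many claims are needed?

35

For a proportion with margin E = 0.07 at 92% confidence, z = 1.751.
n = p̂(1−p̂)(z/E)² = 0.074 × 0.926 × (1.751/0.07)² = 42.88 — call this n₀.
Finite-population correction with N = 167: n = n₀ / (1 + (n₀−1)/N) = 42.88 / 1.251 = 34.28
Round up: n = 35.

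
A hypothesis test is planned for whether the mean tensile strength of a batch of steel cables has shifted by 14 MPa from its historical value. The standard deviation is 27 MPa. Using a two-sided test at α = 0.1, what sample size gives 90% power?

For a one-sample z-test, n = ((z_{α/2} + z_β)·σ/δ)².
z_{α/2} = 1.645 (two-sided α = 0.1); z_β = 1.282 (power 90% → β = 0.1).
n = (2.927 × 27 / 14)² = 31.87
Round up: n = 32.

32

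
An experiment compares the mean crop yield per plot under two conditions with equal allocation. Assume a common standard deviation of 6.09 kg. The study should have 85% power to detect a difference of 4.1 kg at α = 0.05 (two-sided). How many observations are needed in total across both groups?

For two equal groups, n per group = 2·((z_{α/2} + z_β)·σ/δ)².
z_{α/2} = 1.960; z_β = 1.036 (power 85%).
n = 2 × (2.996 × 6.09 / 4.1)² = 2 × 19.80 = 39.60
Round up: n = 40 per group.
Total across both groups: 2 × 40 = 80.

80 total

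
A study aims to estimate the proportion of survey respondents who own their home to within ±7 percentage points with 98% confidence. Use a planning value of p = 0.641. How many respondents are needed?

For a proportion with margin E = 0.07 at 98% confidence, z = 2.326.
n = p̂(1−p̂)(z/E)² = 0.641 × 0.359 × (2.326/0.07)² = 254.08
Round up: n = 255.

255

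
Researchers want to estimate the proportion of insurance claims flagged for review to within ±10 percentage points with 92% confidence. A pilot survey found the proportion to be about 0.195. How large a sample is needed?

For a proportion with margin E = 0.1 at 92% confidence, z = 1.751.
n = p̂(1−p̂)(z/E)² = 0.195 × 0.805 × (1.751/0.1)² = 48.13
Round up: n = 49.

n = 49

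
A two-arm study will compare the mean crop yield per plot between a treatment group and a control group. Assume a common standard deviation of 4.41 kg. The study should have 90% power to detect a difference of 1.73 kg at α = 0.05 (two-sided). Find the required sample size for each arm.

137 per group

For two equal groups, n per group = 2·((z_{α/2} + z_β)·σ/δ)².
z_{α/2} = 1.960; z_β = 1.282 (power 90%).
n = 2 × (3.242 × 4.41 / 1.73)² = 2 × 68.30 = 136.60
Round up: n = 137 per group.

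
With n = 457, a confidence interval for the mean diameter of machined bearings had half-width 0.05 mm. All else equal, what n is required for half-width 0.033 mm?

1050

Margin of error scales as 1/√n, so n₂ = n₁·(E₁/E₂)².
n₂ = 457 × (0.05/0.033)² = 457 × 2.296 = 1049.27
Round up: n₂ = 1050.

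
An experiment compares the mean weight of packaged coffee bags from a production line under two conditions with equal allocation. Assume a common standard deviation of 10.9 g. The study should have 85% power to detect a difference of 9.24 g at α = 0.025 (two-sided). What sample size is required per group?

30 per group

For two equal groups, n per group = 2·((z_{α/2} + z_β)·σ/δ)².
z_{α/2} = 2.241; z_β = 1.036 (power 85%).
n = 2 × (3.277 × 10.9 / 9.24)² = 2 × 14.94 = 29.88
Round up: n = 30 per group.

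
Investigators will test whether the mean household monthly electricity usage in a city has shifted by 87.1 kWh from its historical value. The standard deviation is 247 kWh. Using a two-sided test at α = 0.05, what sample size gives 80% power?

For a one-sample z-test, n = ((z_{α/2} + z_β)·σ/δ)².
z_{α/2} = 1.960 (two-sided α = 0.05); z_β = 0.842 (power 80% → β = 0.2).
n = (2.802 × 247 / 87.1)² = 63.14
Round up: n = 64.

64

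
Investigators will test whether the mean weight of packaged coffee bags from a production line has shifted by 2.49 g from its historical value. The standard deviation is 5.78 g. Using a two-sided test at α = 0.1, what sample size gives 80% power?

For a one-sample z-test, n = ((z_{α/2} + z_β)·σ/δ)².
z_{α/2} = 1.645 (two-sided α = 0.1); z_β = 0.842 (power 80% → β = 0.2).
n = (2.487 × 5.78 / 2.49)² = 33.33
Round up: n = 34.

34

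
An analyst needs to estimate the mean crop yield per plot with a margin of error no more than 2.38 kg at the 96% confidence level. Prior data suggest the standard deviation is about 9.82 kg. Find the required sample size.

For a mean, the margin of error is E = z·σ/√n, so n = (zσ/E)².
At 96% confidence, z = 2.054.
n = (2.054 × 9.82 / 2.38)² = 71.82
Round up: n = 72.

n = 72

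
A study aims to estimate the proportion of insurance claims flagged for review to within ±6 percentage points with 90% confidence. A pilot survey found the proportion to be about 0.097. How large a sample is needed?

For a proportion with margin E = 0.06 at 90% confidence, z = 1.645.
n = p̂(1−p̂)(z/E)² = 0.097 × 0.903 × (1.645/0.06)² = 65.84
Round up: n = 66.

66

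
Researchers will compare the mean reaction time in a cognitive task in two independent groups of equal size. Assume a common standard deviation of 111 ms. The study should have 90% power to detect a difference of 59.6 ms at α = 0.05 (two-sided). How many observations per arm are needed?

For two equal groups, n per group = 2·((z_{α/2} + z_β)·σ/δ)².
z_{α/2} = 1.960; z_β = 1.282 (power 90%).
n = 2 × (3.242 × 111 / 59.6)² = 2 × 36.46 = 72.92
Round up: n = 73 per group.

73 per group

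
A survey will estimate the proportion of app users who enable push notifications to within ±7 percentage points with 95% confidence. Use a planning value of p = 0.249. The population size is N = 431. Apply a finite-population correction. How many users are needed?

110

For a proportion with margin E = 0.07 at 95% confidence, z = 1.960.
n = p̂(1−p̂)(z/E)² = 0.249 × 0.751 × (1.960/0.07)² = 146.61 — call this n₀.
Finite-population correction with N = 431: n = n₀ / (1 + (n₀−1)/N) = 146.61 / 1.338 = 109.57
Round up: n = 110.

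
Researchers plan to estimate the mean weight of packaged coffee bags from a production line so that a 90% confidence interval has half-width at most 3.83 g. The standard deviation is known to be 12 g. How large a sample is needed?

27

For a mean, the margin of error is E = z·σ/√n, so n = (zσ/E)².
At 90% confidence, z = 1.645.
n = (1.645 × 12 / 3.83)² = 26.56
Round up: n = 27.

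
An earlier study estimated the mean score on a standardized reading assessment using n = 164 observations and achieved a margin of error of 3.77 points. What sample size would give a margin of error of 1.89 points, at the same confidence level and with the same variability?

Margin of error scales as 1/√n, so n₂ = n₁·(E₁/E₂)².
n₂ = 164 × (3.77/1.89)² = 164 × 3.979 = 652.56
Round up: n₂ = 653.

653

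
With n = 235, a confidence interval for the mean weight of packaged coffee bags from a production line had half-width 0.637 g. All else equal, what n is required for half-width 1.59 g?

Margin of error scales as 1/√n, so n₂ = n₁·(E₁/E₂)².
n₂ = 235 × (0.637/1.59)² = 235 × 0.1605 = 37.72
Round up: n₂ = 38.

38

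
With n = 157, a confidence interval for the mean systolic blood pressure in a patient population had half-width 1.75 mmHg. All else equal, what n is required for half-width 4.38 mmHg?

Margin of error scales as 1/√n, so n₂ = n₁·(E₁/E₂)².
n₂ = 157 × (1.75/4.38)² = 157 × 0.1596 = 25.06
Round up: n₂ = 26.

26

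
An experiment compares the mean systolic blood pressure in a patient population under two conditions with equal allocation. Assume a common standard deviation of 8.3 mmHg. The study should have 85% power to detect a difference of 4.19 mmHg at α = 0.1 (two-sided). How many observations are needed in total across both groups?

For two equal groups, n per group = 2·((z_{α/2} + z_β)·σ/δ)².
z_{α/2} = 1.645; z_β = 1.036 (power 85%).
n = 2 × (2.681 × 8.3 / 4.19)² = 2 × 28.20 = 56.40
Round up: n = 57 per group.
Total across both groups: 2 × 57 = 114.

114 total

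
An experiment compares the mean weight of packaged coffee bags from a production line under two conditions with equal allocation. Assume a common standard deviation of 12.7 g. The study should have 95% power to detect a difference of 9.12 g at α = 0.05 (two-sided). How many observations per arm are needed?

For two equal groups, n per group = 2·((z_{α/2} + z_β)·σ/δ)².
z_{α/2} = 1.960; z_β = 1.645 (power 95%).
n = 2 × (3.605 × 12.7 / 9.12)² = 2 × 25.20 = 50.40
Round up: n = 51 per group.

51 per group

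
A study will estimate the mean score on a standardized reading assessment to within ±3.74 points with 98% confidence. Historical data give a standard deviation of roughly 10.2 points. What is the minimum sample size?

For a mean, the margin of error is E = z·σ/√n, so n = (zσ/E)².
At 98% confidence, z = 2.326.
n = (2.326 × 10.2 / 3.74)² = 40.24
Round up: n = 41.

41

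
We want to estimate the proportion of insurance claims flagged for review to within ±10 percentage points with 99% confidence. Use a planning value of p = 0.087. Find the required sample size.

For a proportion with margin E = 0.1 at 99% confidence, z = 2.576.
n = p̂(1−p̂)(z/E)² = 0.087 × 0.913 × (2.576/0.1)² = 52.71
Round up: n = 53.

53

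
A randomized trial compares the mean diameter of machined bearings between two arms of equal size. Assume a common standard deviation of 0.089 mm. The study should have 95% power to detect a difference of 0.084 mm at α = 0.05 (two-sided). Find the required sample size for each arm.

For two equal groups, n per group = 2·((z_{α/2} + z_β)·σ/δ)².
z_{α/2} = 1.960; z_β = 1.645 (power 95%).
n = 2 × (3.605 × 0.089 / 0.084)² = 2 × 14.59 = 29.18
Round up: n = 30 per group.

30 per group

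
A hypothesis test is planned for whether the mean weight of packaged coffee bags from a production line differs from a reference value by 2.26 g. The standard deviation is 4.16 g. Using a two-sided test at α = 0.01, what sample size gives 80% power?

For a one-sample z-test, n = ((z_{α/2} + z_β)·σ/δ)².
z_{α/2} = 2.576 (two-sided α = 0.01); z_β = 0.842 (power 80% → β = 0.2).
n = (3.418 × 4.16 / 2.26)² = 39.58
Round up: n = 40.

40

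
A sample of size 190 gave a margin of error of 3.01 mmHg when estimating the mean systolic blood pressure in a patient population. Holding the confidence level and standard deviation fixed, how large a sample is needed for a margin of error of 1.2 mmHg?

Margin of error scales as 1/√n, so n₂ = n₁·(E₁/E₂)².
n₂ = 190 × (3.01/1.2)² = 190 × 6.292 = 1195.48
Round up: n₂ = 1196.

1196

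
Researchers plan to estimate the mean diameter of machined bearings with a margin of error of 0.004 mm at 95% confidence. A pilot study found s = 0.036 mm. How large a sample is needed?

For a mean, the margin of error is E = z·σ/√n, so n = (zσ/E)².
At 95% confidence, z = 1.960.
n = (1.960 × 0.036 / 0.004)² = 311.17
Round up: n = 312.

n = 312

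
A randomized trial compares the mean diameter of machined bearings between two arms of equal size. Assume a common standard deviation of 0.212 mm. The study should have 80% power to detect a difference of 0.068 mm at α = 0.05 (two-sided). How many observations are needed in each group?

For two equal groups, n per group = 2·((z_{α/2} + z_β)·σ/δ)².
z_{α/2} = 1.960; z_β = 0.842 (power 80%).
n = 2 × (2.802 × 0.212 / 0.068)² = 2 × 76.31 = 152.62
Round up: n = 153 per group.

153 per group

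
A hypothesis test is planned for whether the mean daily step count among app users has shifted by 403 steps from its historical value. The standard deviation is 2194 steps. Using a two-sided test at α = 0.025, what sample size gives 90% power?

n = 368

For a one-sample z-test, n = ((z_{α/2} + z_β)·σ/δ)².
z_{α/2} = 2.241 (two-sided α = 0.025); z_β = 1.282 (power 90% → β = 0.1).
n = (3.523 × 2194 / 403)² = 367.86
Round up: n = 368.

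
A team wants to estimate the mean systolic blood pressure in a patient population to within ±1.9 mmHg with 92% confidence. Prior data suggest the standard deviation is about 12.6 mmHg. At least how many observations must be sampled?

135

For a mean, the margin of error is E = z·σ/√n, so n = (zσ/E)².
At 92% confidence, z = 1.751.
n = (1.751 × 12.6 / 1.9)² = 134.84
Round up: n = 135.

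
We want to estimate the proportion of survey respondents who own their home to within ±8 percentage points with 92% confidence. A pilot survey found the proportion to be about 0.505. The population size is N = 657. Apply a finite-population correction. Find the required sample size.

For a proportion with margin E = 0.08 at 92% confidence, z = 1.751.
n = p̂(1−p̂)(z/E)² = 0.505 × 0.495 × (1.751/0.08)² = 119.75 — call this n₀.
Finite-population correction with N = 657: n = n₀ / (1 + (n₀−1)/N) = 119.75 / 1.181 = 101.40
Round up: n = 102.

102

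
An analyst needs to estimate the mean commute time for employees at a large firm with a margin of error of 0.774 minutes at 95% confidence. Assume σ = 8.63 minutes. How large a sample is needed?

For a mean, the margin of error is E = z·σ/√n, so n = (zσ/E)².
At 95% confidence, z = 1.960.
n = (1.960 × 8.63 / 0.774)² = 477.59
Round up: n = 478.

n = 478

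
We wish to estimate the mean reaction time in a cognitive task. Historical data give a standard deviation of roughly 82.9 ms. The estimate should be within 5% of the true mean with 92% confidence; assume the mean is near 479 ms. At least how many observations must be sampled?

n = 37

For a mean, the margin of error is E = z·σ/√n, so n = (zσ/E)².
At 92% confidence, z = 1.751.
E = 5% of 479 = 23.95 ms.
n = (1.751 × 82.9 / 23.95)² = 36.73
Round up: n = 37.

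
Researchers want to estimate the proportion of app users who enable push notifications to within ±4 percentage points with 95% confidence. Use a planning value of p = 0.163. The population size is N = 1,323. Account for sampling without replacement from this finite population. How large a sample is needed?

For a proportion with margin E = 0.04 at 95% confidence, z = 1.960.
n = p̂(1−p̂)(z/E)² = 0.163 × 0.837 × (1.960/0.04)² = 327.57 — call this n₀.
Finite-population correction with N = 1,323: n = n₀ / (1 + (n₀−1)/N) = 327.57 / 1.247 = 262.69
Round up: n = 263.

n = 263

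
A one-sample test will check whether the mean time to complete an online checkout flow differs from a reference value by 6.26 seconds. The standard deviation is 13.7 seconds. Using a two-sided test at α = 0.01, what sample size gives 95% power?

86

For a one-sample z-test, n = ((z_{α/2} + z_β)·σ/δ)².
z_{α/2} = 2.576 (two-sided α = 0.01); z_β = 1.645 (power 95% → β = 0.05).
n = (4.221 × 13.7 / 6.26)² = 85.33
Round up: n = 86.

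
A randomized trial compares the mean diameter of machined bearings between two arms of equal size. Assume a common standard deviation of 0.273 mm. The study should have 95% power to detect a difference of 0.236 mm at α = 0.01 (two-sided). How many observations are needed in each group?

For two equal groups, n per group = 2·((z_{α/2} + z_β)·σ/δ)².
z_{α/2} = 2.576; z_β = 1.645 (power 95%).
n = 2 × (4.221 × 0.273 / 0.236)² = 2 × 23.84 = 47.68
Round up: n = 48 per group.

48 per group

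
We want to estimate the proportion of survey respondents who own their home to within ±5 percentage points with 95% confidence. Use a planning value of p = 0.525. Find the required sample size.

384

For a proportion with margin E = 0.05 at 95% confidence, z = 1.960.
n = p̂(1−p̂)(z/E)² = 0.525 × 0.475 × (1.960/0.05)² = 383.20
Round up: n = 384.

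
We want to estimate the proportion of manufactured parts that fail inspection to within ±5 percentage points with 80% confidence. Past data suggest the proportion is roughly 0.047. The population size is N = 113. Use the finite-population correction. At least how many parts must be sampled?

For a proportion with margin E = 0.05 at 80% confidence, z = 1.282.
n = p̂(1−p̂)(z/E)² = 0.047 × 0.953 × (1.282/0.05)² = 29.45 — call this n₀.
Finite-population correction with N = 113: n = n₀ / (1 + (n₀−1)/N) = 29.45 / 1.252 = 23.52
Round up: n = 24.

n = 24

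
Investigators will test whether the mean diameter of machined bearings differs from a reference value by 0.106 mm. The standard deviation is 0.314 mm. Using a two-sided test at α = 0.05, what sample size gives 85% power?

For a one-sample z-test, n = ((z_{α/2} + z_β)·σ/δ)².
z_{α/2} = 1.960 (two-sided α = 0.05); z_β = 1.036 (power 85% → β = 0.15).
n = (2.996 × 0.314 / 0.106)² = 78.76
Round up: n = 79.

n = 79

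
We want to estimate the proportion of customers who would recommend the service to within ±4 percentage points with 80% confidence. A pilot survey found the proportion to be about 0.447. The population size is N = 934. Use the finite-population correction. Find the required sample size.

For a proportion with margin E = 0.04 at 80% confidence, z = 1.282.
n = p̂(1−p̂)(z/E)² = 0.447 × 0.553 × (1.282/0.04)² = 253.92 — call this n₀.
Finite-population correction with N = 934: n = n₀ / (1 + (n₀−1)/N) = 253.92 / 1.271 = 199.78
Round up: n = 200.

200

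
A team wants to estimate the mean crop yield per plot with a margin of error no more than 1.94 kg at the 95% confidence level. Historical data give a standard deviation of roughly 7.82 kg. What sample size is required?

n = 63

For a mean, the margin of error is E = z·σ/√n, so n = (zσ/E)².
At 95% confidence, z = 1.960.
n = (1.960 × 7.82 / 1.94)² = 62.42
Round up: n = 63.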